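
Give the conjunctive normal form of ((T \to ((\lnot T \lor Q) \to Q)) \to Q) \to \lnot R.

\lnot Q \lor \lnot R

((T \to ((\lnot T \lor Q) \to Q)) \to Q) \to \lnot R
⇔ \lnot ((T \to ((\lnot T \lor Q) \to Q)) \to Q) \lor \lnot R   [eliminate \to]
⇔ \lnot (\lnot (T \to ((\lnot T \lor Q) \to Q)) \lor Q) \lor \lnot R   [eliminate \to]
⇔ \lnot (\lnot (\lnot T \lor ((\lnot T \lor Q) \to Q)) \lor Q) \lor \lnot R   [eliminate \to]
⇔ \lnot (\lnot (\lnot T \lor \lnot (\lnot T \lor Q) \lor Q) \lor Q) \lor \lnot R   [eliminate \to]
⇔ (\lnot \lnot (\lnot T \lor \lnot (\lnot T \lor Q) \lor Q) \land \lnot Q) \lor \lnot R   [De Morgan]
⇔ ((\lnot T \lor \lnot (\lnot T \lor Q) \lor Q) \land \lnot Q) \lor \lnot R   [double negation]
⇔ ((\lnot T \lor (\lnot \lnot T \land \lnot Q) \lor Q) \land \lnot Q) \lor \lnot R   [De Morgan]
⇔ ((\lnot T \lor (T \land \lnot Q) \lor Q) \land \lnot Q) \lor \lnot R   [double negation]
⇔ (\lnot T \lor T \lor Q \lor \lnot R) \land (\lnot T \lor \lnot Q \lor Q \lor \lnot R) \land (\lnot Q \lor \lnot R)   [distribute \lor over \land]
⇔ \lnot Q \lor \lnot R   [simplify]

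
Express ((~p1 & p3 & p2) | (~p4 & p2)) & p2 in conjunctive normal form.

(~p1 | ~p4) & (p3 | ~p4) & p2

((~p1 & p3 & p2) | (~p4 & p2)) & p2
≡ (~p1 | ~p4) & (~p1 | p2) & (p3 | ~p4) & (p3 | p2) & (p2 | ~p4) & (p2 | p2) & p2   [distribute | over &]
≡ (~p1 | ~p4) & (p3 | ~p4) & p2   [simplify]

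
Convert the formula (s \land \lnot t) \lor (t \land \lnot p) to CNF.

(s \lor t) \land (s \lor \lnot p) \land (\lnot t \lor \lnot p)

(s \land \lnot t) \lor (t \land \lnot p)
⇔ (s \lor t) \land (s \lor \lnot p) \land (\lnot t \lor t) \land (\lnot t \lor \lnot p)   [distribute \lor over \land]
⇔ (s \lor t) \land (s \lor \lnot p) \land (\lnot t \lor \lnot p)   [simplify]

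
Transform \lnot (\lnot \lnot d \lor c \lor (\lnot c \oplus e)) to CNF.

\lnot (\lnot \lnot d \lor c \lor (\lnot c \oplus e))
≡ \lnot (\lnot \lnot d \lor c \lor ((\lnot c \lor e) \land \lnot (\lnot c \land e)))
≡ \lnot \lnot \lnot d \land \lnot c \land \lnot ((\lnot c \lor e) \land \lnot (\lnot c \land e))
≡ \lnot d \land \lnot c \land \lnot ((\lnot c \lor e) \land \lnot (\lnot c \land e))
≡ \lnot d \land \lnot c \land (\lnot (\lnot c \lor e) \lor \lnot \lnot (\lnot c \land e))
≡ \lnot d \land \lnot c \land ((\lnot \lnot c \land \lnot e) \lor \lnot \lnot (\lnot c \land e))
≡ \lnot d \land \lnot c \land ((c \land \lnot e) \lor \lnot \lnot (\lnot c \land e))
≡ \lnot d \land \lnot c \land ((c \land \lnot e) \lor (\lnot c \land e))
≡ \lnot d \land \lnot c \land (c \lor \lnot c) \land (c \lor e) \land (\lnot e \lor \lnot c) \land (\lnot e \lor e)
≡ \lnot d \land \lnot c \land (c \lor e)

\lnot d \land \lnot c \land (c \lor e)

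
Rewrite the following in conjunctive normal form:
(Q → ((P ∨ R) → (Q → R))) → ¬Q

(P ∨ R ∨ ¬Q) ∧ (¬R ∨ ¬Q)

(Q → ((P ∨ R) → (Q → R))) → ¬Q
= ¬(Q → ((P ∨ R) → (Q → R))) ∨ ¬Q   — eliminate →
= ¬(¬Q ∨ ((P ∨ R) → (Q → R))) ∨ ¬Q   — eliminate →
= ¬(¬Q ∨ ¬(P ∨ R) ∨ (Q → R)) ∨ ¬Q   — eliminate →
= ¬(¬Q ∨ ¬(P ∨ R) ∨ ¬Q ∨ R) ∨ ¬Q   — eliminate →
= (¬¬Q ∧ ¬¬(P ∨ R) ∧ ¬¬Q ∧ ¬R) ∨ ¬Q   — De Morgan
= (Q ∧ ¬¬(P ∨ R) ∧ ¬¬Q ∧ ¬R) ∨ ¬Q   — double negation
= (Q ∧ (P ∨ R) ∧ ¬¬Q ∧ ¬R) ∨ ¬Q   — double negation
= (Q ∧ (P ∨ R) ∧ Q ∧ ¬R) ∨ ¬Q   — double negation
= (Q ∨ ¬Q) ∧ (P ∨ R ∨ ¬Q) ∧ (Q ∨ ¬Q) ∧ (¬R ∨ ¬Q)   — distribute ∨ over ∧
= (P ∨ R ∨ ¬Q) ∧ (¬R ∨ ¬Q)   — simplify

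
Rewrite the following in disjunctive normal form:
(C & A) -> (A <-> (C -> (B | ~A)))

(C & A) -> (A <-> (C -> (B | ~A)))
= ~(C & A) | (A <-> (C -> (B | ~A)))   [eliminate ->]
= ~(C & A) | ((A -> (C -> (B | ~A))) & ((C -> (B | ~A)) -> A))   [eliminate <->]
= ~(C & A) | ((~A | (C -> (B | ~A))) & ((C -> (B | ~A)) -> A))   [eliminate ->]
= ~(C & A) | ((~A | ~C | B | ~A) & ((C -> (B | ~A)) -> A))   [eliminate ->]
= ~(C & A) | ((~A | ~C | B | ~A) & (~(C -> (B | ~A)) | A))   [eliminate ->]
= ~(C & A) | ((~A | ~C | B | ~A) & (~(~C | B | ~A) | A))   [eliminate ->]
= ~C | ~A | ((~A | ~C | B | ~A) & (~(~C | B | ~A) | A))   [De Morgan]
= ~C | ~A | ((~A | ~C | B | ~A) & ((~~C & ~B & ~~A) | A))   [De Morgan]
= ~C | ~A | ((~A | ~C | B | ~A) & ((C & ~B & ~~A) | A))   [double negation]
= ~C | ~A | ((~A | ~C | B | ~A) & ((C & ~B & A) | A))   [double negation]
= ~C | ~A | (~A & C & ~B & A) | (~A & A) | (~C & C & ~B & A) | (~C & A) | (B & C & ~B & A) | (B & A) | (~A & C & ~B & A) | (~A & A)   [distribute & over |]
= ~C | ~A | (B & A)   [simplify]

~C | ~A | (B & A)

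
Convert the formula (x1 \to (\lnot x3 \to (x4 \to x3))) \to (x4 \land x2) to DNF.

(x1 \to (\lnot x3 \to (x4 \to x3))) \to (x4 \land x2)
⇔ \lnot (x1 \to (\lnot x3 \to (x4 \to x3))) \lor (x4 \land x2)
⇔ \lnot (\lnot x1 \lor (\lnot x3 \to (x4 \to x3))) \lor (x4 \land x2)
⇔ \lnot (\lnot x1 \lor \lnot \lnot x3 \lor (x4 \to x3)) \lor (x4 \land x2)
⇔ \lnot (\lnot x1 \lor \lnot \lnot x3 \lor \lnot x4 \lor x3) \lor (x4 \land x2)
⇔ (\lnot \lnot x1 \land \lnot \lnot \lnot x3 \land \lnot \lnot x4 \land \lnot x3) \lor (x4 \land x2)
⇔ (x1 \land \lnot \lnot \lnot x3 \land \lnot \lnot x4 \land \lnot x3) \lor (x4 \land x2)
⇔ (x1 \land \lnot x3 \land \lnot \lnot x4 \land \lnot x3) \lor (x4 \land x2)
⇔ (x1 \land \lnot x3 \land x4 \land \lnot x3) \lor (x4 \land x2)
⇔ (x1 \land \lnot x3 \land x4) \lor (x4 \land x2)

(x1 \land \lnot x3 \land x4) \lor (x4 \land x2)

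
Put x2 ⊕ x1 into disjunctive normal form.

x2 ⊕ x1
≡ (x2 ∧ ¬x1) ∨ (¬x2 ∧ x1)   — expand ⊕

(x2 ∧ ¬x1) ∨ (¬x2 ∧ x1)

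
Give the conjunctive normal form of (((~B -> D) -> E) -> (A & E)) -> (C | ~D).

(((~B -> D) -> E) -> (A & E)) -> (C | ~D)
⇔ ~(((~B -> D) -> E) -> (A & E)) | C | ~D   [eliminate ->]
⇔ ~(~((~B -> D) -> E) | (A & E)) | C | ~D   [eliminate ->]
⇔ ~(~(~(~B -> D) | E) | (A & E)) | C | ~D   [eliminate ->]
⇔ ~(~(~(~~B | D) | E) | (A & E)) | C | ~D   [eliminate ->]
⇔ (~~(~(~~B | D) | E) & ~(A & E)) | C | ~D   [De Morgan]
⇔ ((~(~~B | D) | E) & ~(A & E)) | C | ~D   [double negation]
⇔ (((~~~B & ~D) | E) & ~(A & E)) | C | ~D   [De Morgan]
⇔ (((~B & ~D) | E) & ~(A & E)) | C | ~D   [double negation]
⇔ (((~B & ~D) | E) & (~A | ~E)) | C | ~D   [De Morgan]
⇔ (~B | E | C | ~D) & (~D | E | C | ~D) & (~A | ~E | C | ~D)   [distribute | over &]
⇔ (~D | E | C) & (~A | ~E | C | ~D)   [simplify]

(~D | E | C) & (~A | ~E | C | ~D)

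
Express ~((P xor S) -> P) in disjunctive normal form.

~P & S

~((P xor S) -> P)
≡ ~(~(P xor S) | P)   [eliminate ->]
≡ ~(~((P & ~S) | (~P & S)) | P)   [expand xor]
≡ ~~((P & ~S) | (~P & S)) & ~P   [De Morgan]
≡ ((P & ~S) | (~P & S)) & ~P   [double negation]
≡ (P & ~S & ~P) | (~P & S & ~P)   [distribute & over |]
≡ ~P & S   [simplify]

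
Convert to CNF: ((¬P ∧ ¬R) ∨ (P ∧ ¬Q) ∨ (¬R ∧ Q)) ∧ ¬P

((¬P ∧ ¬R) ∨ (P ∧ ¬Q) ∨ (¬R ∧ Q)) ∧ ¬P
⇔ (¬P ∨ P ∨ ¬R) ∧ (¬P ∨ P ∨ Q) ∧ (¬P ∨ ¬Q ∨ ¬R) ∧ (¬P ∨ ¬Q ∨ Q) ∧ (¬R ∨ P ∨ ¬R) ∧ (¬R ∨ P ∨ Q) ∧ (¬R ∨ ¬Q ∨ ¬R) ∧ (¬R ∨ ¬Q ∨ Q) ∧ ¬P
⇔ (¬R ∨ P) ∧ (¬R ∨ ¬Q) ∧ ¬P

(¬R ∨ P) ∧ (¬R ∨ ¬Q) ∧ ¬P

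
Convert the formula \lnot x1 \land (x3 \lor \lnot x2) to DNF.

(\lnot x1 \land x3) \lor (\lnot x1 \land \lnot x2)

\lnot x1 \land (x3 \lor \lnot x2)
≡ (\lnot x1 \land x3) \lor (\lnot x1 \land \lnot x2)   (distribute \land over \lor)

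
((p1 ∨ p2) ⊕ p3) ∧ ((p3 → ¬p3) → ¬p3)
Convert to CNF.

(p1 ∨ p2 ∨ p3) ∧ (¬p1 ∨ ¬p3) ∧ (¬p2 ∨ ¬p3)

((p1 ∨ p2) ⊕ p3) ∧ ((p3 → ¬p3) → ¬p3)
≡ (p1 ∨ p2 ∨ p3) ∧ ¬((p1 ∨ p2) ∧ p3) ∧ ((p3 → ¬p3) → ¬p3)   — expand ⊕
≡ (p1 ∨ p2 ∨ p3) ∧ ¬((p1 ∨ p2) ∧ p3) ∧ (¬(p3 → ¬p3) ∨ ¬p3)   — eliminate →
≡ (p1 ∨ p2 ∨ p3) ∧ ¬((p1 ∨ p2) ∧ p3) ∧ (¬(¬p3 ∨ ¬p3) ∨ ¬p3)   — eliminate →
≡ (p1 ∨ p2 ∨ p3) ∧ (¬(p1 ∨ p2) ∨ ¬p3) ∧ (¬(¬p3 ∨ ¬p3) ∨ ¬p3)   — De Morgan
≡ (p1 ∨ p2 ∨ p3) ∧ ((¬p1 ∧ ¬p2) ∨ ¬p3) ∧ (¬(¬p3 ∨ ¬p3) ∨ ¬p3)   — De Morgan
≡ (p1 ∨ p2 ∨ p3) ∧ ((¬p1 ∧ ¬p2) ∨ ¬p3) ∧ ((¬¬p3 ∧ ¬¬p3) ∨ ¬p3)   — De Morgan
≡ (p1 ∨ p2 ∨ p3) ∧ ((¬p1 ∧ ¬p2) ∨ ¬p3) ∧ ((p3 ∧ ¬¬p3) ∨ ¬p3)   — double negation
≡ (p1 ∨ p2 ∨ p3) ∧ ((¬p1 ∧ ¬p2) ∨ ¬p3) ∧ ((p3 ∧ p3) ∨ ¬p3)   — double negation
≡ (p1 ∨ p2 ∨ p3) ∧ (¬p1 ∨ ¬p3) ∧ (¬p2 ∨ ¬p3) ∧ (p3 ∨ ¬p3) ∧ (p3 ∨ ¬p3)   — distribute ∨ over ∧
≡ (p1 ∨ p2 ∨ p3) ∧ (¬p1 ∨ ¬p3) ∧ (¬p2 ∨ ¬p3)   — simplify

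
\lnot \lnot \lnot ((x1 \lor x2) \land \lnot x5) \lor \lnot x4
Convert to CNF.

\lnot \lnot \lnot ((x1 \lor x2) \land \lnot x5) \lor \lnot x4
⇔ \lnot ((x1 \lor x2) \land \lnot x5) \lor \lnot x4   — double negation
⇔ \lnot (x1 \lor x2) \lor \lnot \lnot x5 \lor \lnot x4   — De Morgan
⇔ (\lnot x1 \land \lnot x2) \lor \lnot \lnot x5 \lor \lnot x4   — De Morgan
⇔ (\lnot x1 \land \lnot x2) \lor x5 \lor \lnot x4   — double negation
⇔ (\lnot x1 \lor x5 \lor \lnot x4) \land (\lnot x2 \lor x5 \lor \lnot x4)   — distribute \lor over \land

(\lnot x1 \lor x5 \lor \lnot x4) \land (\lnot x2 \lor x5 \lor \lnot x4)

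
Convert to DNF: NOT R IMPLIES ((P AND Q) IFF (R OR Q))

NOT R IMPLIES ((P AND Q) IFF (R OR Q))
≡ NOT NOT R OR ((P AND Q) IFF (R OR Q))   [eliminate IMPLIES]
≡ NOT NOT R OR (((P AND Q) IMPLIES (R OR Q)) AND ((R OR Q) IMPLIES (P AND Q)))   [eliminate IFF]
≡ NOT NOT R OR ((NOT (P AND Q) OR R OR Q) AND ((R OR Q) IMPLIES (P AND Q)))   [eliminate IMPLIES]
≡ NOT NOT R OR ((NOT (P AND Q) OR R OR Q) AND (NOT (R OR Q) OR (P AND Q)))   [eliminate IMPLIES]
≡ R OR ((NOT (P AND Q) OR R OR Q) AND (NOT (R OR Q) OR (P AND Q)))   [double negation]
≡ R OR ((NOT P OR NOT Q OR R OR Q) AND (NOT (R OR Q) OR (P AND Q)))   [De Morgan]
≡ R OR ((NOT P OR NOT Q OR R OR Q) AND ((NOT R AND NOT Q) OR (P AND Q)))   [De Morgan]
≡ R OR (NOT P AND NOT R AND NOT Q) OR (NOT P AND P AND Q) OR (NOT Q AND NOT R AND NOT Q) OR (NOT Q AND P AND Q) OR (R AND NOT R AND NOT Q) OR (R AND P AND Q) OR (Q AND NOT R AND NOT Q) OR (Q AND P AND Q)   [distribute AND over OR]
≡ R OR (NOT Q AND NOT R) OR (Q AND P)   [simplify]

R OR (NOT Q AND NOT R) OR (Q AND P)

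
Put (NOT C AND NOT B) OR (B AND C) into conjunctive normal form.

(NOT C AND NOT B) OR (B AND C)
≡ (NOT C OR B) AND (NOT C OR C) AND (NOT B OR B) AND (NOT B OR C)   (distribute OR over AND)
≡ (NOT C OR B) AND (NOT B OR C)   (simplify)

(NOT C OR B) AND (NOT B OR C)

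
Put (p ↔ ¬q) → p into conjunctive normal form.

(p ↔ ¬q) → p
≡ ¬(p ↔ ¬q) ∨ p   [eliminate →]
≡ ¬((p → ¬q) ∧ (¬q → p)) ∨ p   [eliminate ↔]
≡ ¬((¬p ∨ ¬q) ∧ (¬q → p)) ∨ p   [eliminate →]
≡ ¬((¬p ∨ ¬q) ∧ (¬¬q ∨ p)) ∨ p   [eliminate →]
≡ ¬(¬p ∨ ¬q) ∨ ¬(¬¬q ∨ p) ∨ p   [De Morgan]
≡ (¬¬p ∧ ¬¬q) ∨ ¬(¬¬q ∨ p) ∨ p   [De Morgan]
≡ (p ∧ ¬¬q) ∨ ¬(¬¬q ∨ p) ∨ p   [double negation]
≡ (p ∧ q) ∨ ¬(¬¬q ∨ p) ∨ p   [double negation]
≡ (p ∧ q) ∨ (¬¬¬q ∧ ¬p) ∨ p   [De Morgan]
≡ (p ∧ q) ∨ (¬q ∧ ¬p) ∨ p   [double negation]
≡ (p ∨ ¬q ∨ p) ∧ (p ∨ ¬p ∨ p) ∧ (q ∨ ¬q ∨ p) ∧ (q ∨ ¬p ∨ p)   [distribute ∨ over ∧]
≡ p ∨ ¬q   [simplify]

p ∨ ¬q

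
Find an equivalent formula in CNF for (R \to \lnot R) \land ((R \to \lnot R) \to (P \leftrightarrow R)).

\lnot R \land (R \lor \lnot P)

(R \to \lnot R) \land ((R \to \lnot R) \to (P \leftrightarrow R))
= (\lnot R \lor \lnot R) \land ((R \to \lnot R) \to (P \leftrightarrow R))   (eliminate \to)
= (\lnot R \lor \lnot R) \land (\lnot (R \to \lnot R) \lor (P \leftrightarrow R))   (eliminate \to)
= (\lnot R \lor \lnot R) \land (\lnot (\lnot R \lor \lnot R) \lor (P \leftrightarrow R))   (eliminate \to)
= (\lnot R \lor \lnot R) \land (\lnot (\lnot R \lor \lnot R) \lor ((P \to R) \land (R \to P)))   (eliminate \leftrightarrow)
= (\lnot R \lor \lnot R) \land (\lnot (\lnot R \lor \lnot R) \lor ((\lnot P \lor R) \land (R \to P)))   (eliminate \to)
= (\lnot R \lor \lnot R) \land (\lnot (\lnot R \lor \lnot R) \lor ((\lnot P \lor R) \land (\lnot R \lor P)))   (eliminate \to)
= (\lnot R \lor \lnot R) \land ((\lnot \lnot R \land \lnot \lnot R) \lor ((\lnot P \lor R) \land (\lnot R \lor P)))   (De Morgan)
= (\lnot R \lor \lnot R) \land ((R \land \lnot \lnot R) \lor ((\lnot P \lor R) \land (\lnot R \lor P)))   (double negation)
= (\lnot R \lor \lnot R) \land ((R \land R) \lor ((\lnot P \lor R) \land (\lnot R \lor P)))   (double negation)
= (\lnot R \lor \lnot R) \land (R \lor \lnot P \lor R) \land (R \lor \lnot R \lor P) \land (R \lor \lnot P \lor R) \land (R \lor \lnot R \lor P)   (distribute \lor over \land)
= \lnot R \land (R \lor \lnot P)   (simplify)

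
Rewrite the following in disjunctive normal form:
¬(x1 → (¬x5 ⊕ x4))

¬(x1 → (¬x5 ⊕ x4))
= ¬(¬x1 ∨ (¬x5 ⊕ x4))   (eliminate →)
= ¬(¬x1 ∨ (¬x5 ∧ ¬x4) ∨ (¬¬x5 ∧ x4))   (expand ⊕)
= ¬¬x1 ∧ ¬(¬x5 ∧ ¬x4) ∧ ¬(¬¬x5 ∧ x4)   (De Morgan)
= x1 ∧ ¬(¬x5 ∧ ¬x4) ∧ ¬(¬¬x5 ∧ x4)   (double negation)
= x1 ∧ (¬¬x5 ∨ ¬¬x4) ∧ ¬(¬¬x5 ∧ x4)   (De Morgan)
= x1 ∧ (x5 ∨ ¬¬x4) ∧ ¬(¬¬x5 ∧ x4)   (double negation)
= x1 ∧ (x5 ∨ x4) ∧ ¬(¬¬x5 ∧ x4)   (double negation)
= x1 ∧ (x5 ∨ x4) ∧ (¬¬¬x5 ∨ ¬x4)   (De Morgan)
= x1 ∧ (x5 ∨ x4) ∧ (¬x5 ∨ ¬x4)   (double negation)
= (x1 ∧ x5 ∧ ¬x5) ∨ (x1 ∧ x5 ∧ ¬x4) ∨ (x1 ∧ x4 ∧ ¬x5) ∨ (x1 ∧ x4 ∧ ¬x4)   (distribute ∧ over ∨)
= (x1 ∧ x5 ∧ ¬x4) ∨ (x1 ∧ x4 ∧ ¬x5)   (simplify)

(x1 ∧ x5 ∧ ¬x4) ∨ (x1 ∧ x4 ∧ ¬x5)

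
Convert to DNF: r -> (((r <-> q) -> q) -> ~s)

~r | ~s

r -> (((r <-> q) -> q) -> ~s)
≡ ~r | (((r <-> q) -> q) -> ~s)   (eliminate ->)
≡ ~r | ~((r <-> q) -> q) | ~s   (eliminate ->)
≡ ~r | ~(~(r <-> q) | q) | ~s   (eliminate ->)
≡ ~r | ~(~((r -> q) & (q -> r)) | q) | ~s   (eliminate <->)
≡ ~r | ~(~((~r | q) & (q -> r)) | q) | ~s   (eliminate ->)
≡ ~r | ~(~((~r | q) & (~q | r)) | q) | ~s   (eliminate ->)
≡ ~r | (~~((~r | q) & (~q | r)) & ~q) | ~s   (De Morgan)
≡ ~r | ((~r | q) & (~q | r) & ~q) | ~s   (double negation)
≡ ~r | (~r & ~q & ~q) | (~r & r & ~q) | (q & ~q & ~q) | (q & r & ~q) | ~s   (distribute & over |)
≡ ~r | ~s   (simplify)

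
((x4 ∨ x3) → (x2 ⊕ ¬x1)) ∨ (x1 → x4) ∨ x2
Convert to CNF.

¬x3 ∨ x2 ∨ ¬x1 ∨ x4

((x4 ∨ x3) → (x2 ⊕ ¬x1)) ∨ (x1 → x4) ∨ x2
= ¬(x4 ∨ x3) ∨ (x2 ⊕ ¬x1) ∨ (x1 → x4) ∨ x2   — eliminate →
= ¬(x4 ∨ x3) ∨ ((x2 ∨ ¬x1) ∧ ¬(x2 ∧ ¬x1)) ∨ (x1 → x4) ∨ x2   — expand ⊕
= ¬(x4 ∨ x3) ∨ ((x2 ∨ ¬x1) ∧ ¬(x2 ∧ ¬x1)) ∨ ¬x1 ∨ x4 ∨ x2   — eliminate →
= (¬x4 ∧ ¬x3) ∨ ((x2 ∨ ¬x1) ∧ ¬(x2 ∧ ¬x1)) ∨ ¬x1 ∨ x4 ∨ x2   — De Morgan
= (¬x4 ∧ ¬x3) ∨ ((x2 ∨ ¬x1) ∧ (¬x2 ∨ ¬¬x1)) ∨ ¬x1 ∨ x4 ∨ x2   — De Morgan
= (¬x4 ∧ ¬x3) ∨ ((x2 ∨ ¬x1) ∧ (¬x2 ∨ x1)) ∨ ¬x1 ∨ x4 ∨ x2   — double negation
= (¬x4 ∨ x2 ∨ ¬x1 ∨ ¬x1 ∨ x4 ∨ x2) ∧ (¬x4 ∨ ¬x2 ∨ x1 ∨ ¬x1 ∨ x4 ∨ x2) ∧ (¬x3 ∨ x2 ∨ ¬x1 ∨ ¬x1 ∨ x4 ∨ x2) ∧ (¬x3 ∨ ¬x2 ∨ x1 ∨ ¬x1 ∨ x4 ∨ x2)   — distribute ∨ over ∧
= ¬x3 ∨ x2 ∨ ¬x1 ∨ x4   — simplify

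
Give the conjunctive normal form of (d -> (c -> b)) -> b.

(d | b) & (c | b)

(d -> (c -> b)) -> b
⇔ ~(d -> (c -> b)) | b   (eliminate ->)
⇔ ~(~d | (c -> b)) | b   (eliminate ->)
⇔ ~(~d | ~c | b) | b   (eliminate ->)
⇔ (~~d & ~~c & ~b) | b   (De Morgan)
⇔ (d & ~~c & ~b) | b   (double negation)
⇔ (d & c & ~b) | b   (double negation)
⇔ (d | b) & (c | b) & (~b | b)   (distribute | over &)
⇔ (d | b) & (c | b)   (simplify)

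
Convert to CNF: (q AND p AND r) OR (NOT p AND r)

(q OR NOT p) AND r

(q AND p AND r) OR (NOT p AND r)
≡ (q OR NOT p) AND (q OR r) AND (p OR NOT p) AND (p OR r) AND (r OR NOT p) AND (r OR r)   — distribute OR over AND
≡ (q OR NOT p) AND r   — simplify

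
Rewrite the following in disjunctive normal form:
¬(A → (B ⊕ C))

(A ∧ ¬B ∧ ¬C) ∨ (A ∧ C ∧ B)

¬(A → (B ⊕ C))
= ¬(¬A ∨ (B ⊕ C))   — eliminate →
= ¬(¬A ∨ (B ∧ ¬C) ∨ (¬B ∧ C))   — expand ⊕
= ¬¬A ∧ ¬(B ∧ ¬C) ∧ ¬(¬B ∧ C)   — De Morgan
= A ∧ ¬(B ∧ ¬C) ∧ ¬(¬B ∧ C)   — double negation
= A ∧ (¬B ∨ ¬¬C) ∧ ¬(¬B ∧ C)   — De Morgan
= A ∧ (¬B ∨ C) ∧ ¬(¬B ∧ C)   — double negation
= A ∧ (¬B ∨ C) ∧ (¬¬B ∨ ¬C)   — De Morgan
= A ∧ (¬B ∨ C) ∧ (B ∨ ¬C)   — double negation
= (A ∧ ¬B ∧ B) ∨ (A ∧ ¬B ∧ ¬C) ∨ (A ∧ C ∧ B) ∨ (A ∧ C ∧ ¬C)   — distribute ∧ over ∨
= (A ∧ ¬B ∧ ¬C) ∨ (A ∧ C ∧ B)   — simplify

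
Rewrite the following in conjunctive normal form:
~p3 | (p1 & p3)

~p3 | p1

~p3 | (p1 & p3)
≡ (~p3 | p1) & (~p3 | p3)   [distribute | over &]
≡ ~p3 | p1   [simplify]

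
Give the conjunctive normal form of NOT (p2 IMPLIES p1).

p2 AND NOT p1

NOT (p2 IMPLIES p1)
≡ NOT (NOT p2 OR p1)   (eliminate IMPLIES)
≡ NOT NOT p2 AND NOT p1   (De Morgan)
≡ p2 AND NOT p1   (double negation)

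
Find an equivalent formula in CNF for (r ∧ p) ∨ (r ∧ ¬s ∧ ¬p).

(r ∧ p) ∨ (r ∧ ¬s ∧ ¬p)
≡ (r ∨ r) ∧ (r ∨ ¬s) ∧ (r ∨ ¬p) ∧ (p ∨ r) ∧ (p ∨ ¬s) ∧ (p ∨ ¬p)
≡ r ∧ (p ∨ ¬s)

r ∧ (p ∨ ¬s)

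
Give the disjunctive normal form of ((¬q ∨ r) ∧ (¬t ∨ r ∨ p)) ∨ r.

((¬q ∨ r) ∧ (¬t ∨ r ∨ p)) ∨ r
⇔ (¬q ∧ ¬t) ∨ (¬q ∧ r) ∨ (¬q ∧ p) ∨ (r ∧ ¬t) ∨ (r ∧ r) ∨ (r ∧ p) ∨ r   (distribute ∧ over ∨)
⇔ (¬q ∧ ¬t) ∨ (¬q ∧ p) ∨ r   (simplify)

(¬q ∧ ¬t) ∨ (¬q ∧ p) ∨ r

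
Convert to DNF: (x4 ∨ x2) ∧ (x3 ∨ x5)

(x4 ∧ x3) ∨ (x4 ∧ x5) ∨ (x2 ∧ x3) ∨ (x2 ∧ x5)

(x4 ∨ x2) ∧ (x3 ∨ x5)
≡ (x4 ∧ x3) ∨ (x4 ∧ x5) ∨ (x2 ∧ x3) ∨ (x2 ∧ x5)   — distribute ∧ over ∨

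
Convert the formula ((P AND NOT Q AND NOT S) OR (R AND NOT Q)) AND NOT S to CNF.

(P OR R) AND NOT Q AND NOT S

((P AND NOT Q AND NOT S) OR (R AND NOT Q)) AND NOT S
≡ (P OR R) AND (P OR NOT Q) AND (NOT Q OR R) AND (NOT Q OR NOT Q) AND (NOT S OR R) AND (NOT S OR NOT Q) AND NOT S   [distribute OR over AND]
≡ (P OR R) AND NOT Q AND NOT S   [simplify]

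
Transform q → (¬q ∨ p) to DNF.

q → (¬q ∨ p)
≡ ¬q ∨ ¬q ∨ p   — eliminate →
≡ ¬q ∨ p   — simplify

¬q ∨ p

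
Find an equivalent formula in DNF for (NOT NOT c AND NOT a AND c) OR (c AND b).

(NOT NOT c AND NOT a AND c) OR (c AND b)
≡ (c AND NOT a AND c) OR (c AND b)   [double negation]
≡ (c AND NOT a) OR (c AND b)   [simplify]

(c AND NOT a) OR (c AND b)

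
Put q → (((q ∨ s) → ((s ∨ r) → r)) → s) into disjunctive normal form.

¬q ∨ s

q → (((q ∨ s) → ((s ∨ r) → r)) → s)
⇔ ¬q ∨ (((q ∨ s) → ((s ∨ r) → r)) → s)   (eliminate →)
⇔ ¬q ∨ ¬((q ∨ s) → ((s ∨ r) → r)) ∨ s   (eliminate →)
⇔ ¬q ∨ ¬(¬(q ∨ s) ∨ ((s ∨ r) → r)) ∨ s   (eliminate →)
⇔ ¬q ∨ ¬(¬(q ∨ s) ∨ ¬(s ∨ r) ∨ r) ∨ s   (eliminate →)
⇔ ¬q ∨ (¬¬(q ∨ s) ∧ ¬¬(s ∨ r) ∧ ¬r) ∨ s   (De Morgan)
⇔ ¬q ∨ ((q ∨ s) ∧ ¬¬(s ∨ r) ∧ ¬r) ∨ s   (double negation)
⇔ ¬q ∨ ((q ∨ s) ∧ (s ∨ r) ∧ ¬r) ∨ s   (double negation)
⇔ ¬q ∨ (q ∧ s ∧ ¬r) ∨ (q ∧ r ∧ ¬r) ∨ (s ∧ s ∧ ¬r) ∨ (s ∧ r ∧ ¬r) ∨ s   (distribute ∧ over ∨)
⇔ ¬q ∨ s   (simplify)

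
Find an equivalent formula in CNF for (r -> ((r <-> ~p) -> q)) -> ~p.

(r -> ((r <-> ~p) -> q)) -> ~p
≡ ~(r -> ((r <-> ~p) -> q)) | ~p   [eliminate ->]
≡ ~(~r | ((r <-> ~p) -> q)) | ~p   [eliminate ->]
≡ ~(~r | ~(r <-> ~p) | q) | ~p   [eliminate ->]
≡ ~(~r | ~((r -> ~p) & (~p -> r)) | q) | ~p   [eliminate <->]
≡ ~(~r | ~((~r | ~p) & (~p -> r)) | q) | ~p   [eliminate ->]
≡ ~(~r | ~((~r | ~p) & (~~p | r)) | q) | ~p   [eliminate ->]
≡ (~~r & ~~((~r | ~p) & (~~p | r)) & ~q) | ~p   [De Morgan]
≡ (r & ~~((~r | ~p) & (~~p | r)) & ~q) | ~p   [double negation]
≡ (r & (~r | ~p) & (~~p | r) & ~q) | ~p   [double negation]
≡ (r & (~r | ~p) & (p | r) & ~q) | ~p   [double negation]
≡ (r | ~p) & (~r | ~p | ~p) & (p | r | ~p) & (~q | ~p)   [distribute | over &]
≡ (r | ~p) & (~r | ~p) & (~q | ~p)   [simplify]

(r | ~p) & (~r | ~p) & (~q | ~p)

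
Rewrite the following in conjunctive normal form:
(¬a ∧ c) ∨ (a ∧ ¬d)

(¬a ∧ c) ∨ (a ∧ ¬d)
⇔ (¬a ∨ a) ∧ (¬a ∨ ¬d) ∧ (c ∨ a) ∧ (c ∨ ¬d)   — distribute ∨ over ∧
⇔ (¬a ∨ ¬d) ∧ (c ∨ a) ∧ (c ∨ ¬d)   — simplify

(¬a ∨ ¬d) ∧ (c ∨ a) ∧ (c ∨ ¬d)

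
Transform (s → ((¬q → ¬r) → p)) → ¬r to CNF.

(s ∨ ¬r) ∧ (q ∨ ¬r) ∧ (¬p ∨ ¬r)

(s → ((¬q → ¬r) → p)) → ¬r
⇔ ¬(s → ((¬q → ¬r) → p)) ∨ ¬r   — eliminate →
⇔ ¬(¬s ∨ ((¬q → ¬r) → p)) ∨ ¬r   — eliminate →
⇔ ¬(¬s ∨ ¬(¬q → ¬r) ∨ p) ∨ ¬r   — eliminate →
⇔ ¬(¬s ∨ ¬(¬¬q ∨ ¬r) ∨ p) ∨ ¬r   — eliminate →
⇔ (¬¬s ∧ ¬¬(¬¬q ∨ ¬r) ∧ ¬p) ∨ ¬r   — De Morgan
⇔ (s ∧ ¬¬(¬¬q ∨ ¬r) ∧ ¬p) ∨ ¬r   — double negation
⇔ (s ∧ (¬¬q ∨ ¬r) ∧ ¬p) ∨ ¬r   — double negation
⇔ (s ∧ (q ∨ ¬r) ∧ ¬p) ∨ ¬r   — double negation
⇔ (s ∨ ¬r) ∧ (q ∨ ¬r ∨ ¬r) ∧ (¬p ∨ ¬r)   — distribute ∨ over ∧
⇔ (s ∨ ¬r) ∧ (q ∨ ¬r) ∧ (¬p ∨ ¬r)   — simplify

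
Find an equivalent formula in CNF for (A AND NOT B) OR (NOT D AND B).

(A AND NOT B) OR (NOT D AND B)
≡ (A OR NOT D) AND (A OR B) AND (NOT B OR NOT D) AND (NOT B OR B)
≡ (A OR NOT D) AND (A OR B) AND (NOT B OR NOT D)

(A OR NOT D) AND (A OR B) AND (NOT B OR NOT D)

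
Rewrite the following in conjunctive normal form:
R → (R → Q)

¬R ∨ Q

R → (R → Q)
≡ ¬R ∨ (R → Q)   [eliminate →]
≡ ¬R ∨ ¬R ∨ Q   [eliminate →]
≡ ¬R ∨ Q   [simplify]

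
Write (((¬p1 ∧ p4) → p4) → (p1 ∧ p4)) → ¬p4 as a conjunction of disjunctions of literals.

(((¬p1 ∧ p4) → p4) → (p1 ∧ p4)) → ¬p4
≡ ¬(((¬p1 ∧ p4) → p4) → (p1 ∧ p4)) ∨ ¬p4
≡ ¬(¬((¬p1 ∧ p4) → p4) ∨ (p1 ∧ p4)) ∨ ¬p4
≡ ¬(¬(¬(¬p1 ∧ p4) ∨ p4) ∨ (p1 ∧ p4)) ∨ ¬p4
≡ (¬¬(¬(¬p1 ∧ p4) ∨ p4) ∧ ¬(p1 ∧ p4)) ∨ ¬p4
≡ ((¬(¬p1 ∧ p4) ∨ p4) ∧ ¬(p1 ∧ p4)) ∨ ¬p4
≡ ((¬¬p1 ∨ ¬p4 ∨ p4) ∧ ¬(p1 ∧ p4)) ∨ ¬p4
≡ ((p1 ∨ ¬p4 ∨ p4) ∧ ¬(p1 ∧ p4)) ∨ ¬p4
≡ ((p1 ∨ ¬p4 ∨ p4) ∧ (¬p1 ∨ ¬p4)) ∨ ¬p4
≡ (p1 ∨ ¬p4 ∨ p4 ∨ ¬p4) ∧ (¬p1 ∨ ¬p4 ∨ ¬p4)
≡ ¬p1 ∨ ¬p4

¬p1 ∨ ¬p4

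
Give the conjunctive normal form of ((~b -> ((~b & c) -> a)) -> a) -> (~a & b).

(b | ~c | a) & ~a

((~b -> ((~b & c) -> a)) -> a) -> (~a & b)
≡ ~((~b -> ((~b & c) -> a)) -> a) | (~a & b)   (eliminate ->)
≡ ~(~(~b -> ((~b & c) -> a)) | a) | (~a & b)   (eliminate ->)
≡ ~(~(~~b | ((~b & c) -> a)) | a) | (~a & b)   (eliminate ->)
≡ ~(~(~~b | ~(~b & c) | a) | a) | (~a & b)   (eliminate ->)
≡ (~~(~~b | ~(~b & c) | a) & ~a) | (~a & b)   (De Morgan)
≡ ((~~b | ~(~b & c) | a) & ~a) | (~a & b)   (double negation)
≡ ((b | ~(~b & c) | a) & ~a) | (~a & b)   (double negation)
≡ ((b | ~~b | ~c | a) & ~a) | (~a & b)   (De Morgan)
≡ ((b | b | ~c | a) & ~a) | (~a & b)   (double negation)
≡ (b | b | ~c | a | ~a) & (b | b | ~c | a | b) & (~a | ~a) & (~a | b)   (distribute | over &)
≡ (b | ~c | a) & ~a   (simplify)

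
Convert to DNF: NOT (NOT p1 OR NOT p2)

p1 AND p2

NOT (NOT p1 OR NOT p2)
≡ NOT NOT p1 AND NOT NOT p2   [De Morgan]
≡ p1 AND NOT NOT p2   [double negation]
≡ p1 AND p2   [double negation]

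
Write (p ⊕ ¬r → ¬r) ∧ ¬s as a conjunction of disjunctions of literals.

(p ⊕ ¬r → ¬r) ∧ ¬s
≡ (¬(p ⊕ ¬r) ∨ ¬r) ∧ ¬s   [eliminate →]
≡ (¬((p ∨ ¬r) ∧ ¬(p ∧ ¬r)) ∨ ¬r) ∧ ¬s   [expand ⊕]
≡ (¬(p ∨ ¬r) ∨ ¬¬(p ∧ ¬r) ∨ ¬r) ∧ ¬s   [De Morgan]
≡ (¬p ∧ ¬¬r ∨ ¬¬(p ∧ ¬r) ∨ ¬r) ∧ ¬s   [De Morgan]
≡ (¬p ∧ r ∨ ¬¬(p ∧ ¬r) ∨ ¬r) ∧ ¬s   [double negation]
≡ (¬p ∧ r ∨ p ∧ ¬r ∨ ¬r) ∧ ¬s   [double negation]
≡ (¬p ∨ p ∨ ¬r) ∧ (¬p ∨ ¬r ∨ ¬r) ∧ (r ∨ p ∨ ¬r) ∧ (r ∨ ¬r ∨ ¬r) ∧ ¬s   [distribute ∨ over ∧]
≡ (¬p ∨ ¬r) ∧ ¬s   [simplify]

(¬p ∨ ¬r) ∧ ¬s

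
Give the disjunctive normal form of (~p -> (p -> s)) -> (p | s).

(~p -> (p -> s)) -> (p | s)
= ~(~p -> (p -> s)) | p | s   [eliminate ->]
= ~(~~p | (p -> s)) | p | s   [eliminate ->]
= ~(~~p | ~p | s) | p | s   [eliminate ->]
= (~~~p & ~~p & ~s) | p | s   [De Morgan]
= (~p & ~~p & ~s) | p | s   [double negation]
= (~p & p & ~s) | p | s   [double negation]
= p | s   [simplify]

p | s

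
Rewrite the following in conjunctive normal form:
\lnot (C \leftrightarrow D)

\lnot (C \leftrightarrow D)
⇔ \lnot ((C \to D) \land (D \to C))   (eliminate \leftrightarrow)
⇔ \lnot ((\lnot C \lor D) \land (D \to C))   (eliminate \to)
⇔ \lnot ((\lnot C \lor D) \land (\lnot D \lor C))   (eliminate \to)
⇔ \lnot (\lnot C \lor D) \lor \lnot (\lnot D \lor C)   (De Morgan)
⇔ (\lnot \lnot C \land \lnot D) \lor \lnot (\lnot D \lor C)   (De Morgan)
⇔ (C \land \lnot D) \lor \lnot (\lnot D \lor C)   (double negation)
⇔ (C \land \lnot D) \lor (\lnot \lnot D \land \lnot C)   (De Morgan)
⇔ (C \land \lnot D) \lor (D \land \lnot C)   (double negation)
⇔ (C \lor D) \land (C \lor \lnot C) \land (\lnot D \lor D) \land (\lnot D \lor \lnot C)   (distribute \lor over \land)
⇔ (C \lor D) \land (\lnot D \lor \lnot C)   (simplify)

(C \lor D) \land (\lnot D \lor \lnot C)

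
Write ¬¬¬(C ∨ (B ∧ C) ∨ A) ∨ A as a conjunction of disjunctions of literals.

¬¬¬(C ∨ (B ∧ C) ∨ A) ∨ A
≡ ¬(C ∨ (B ∧ C) ∨ A) ∨ A   [double negation]
≡ (¬C ∧ ¬(B ∧ C) ∧ ¬A) ∨ A   [De Morgan]
≡ (¬C ∧ (¬B ∨ ¬C) ∧ ¬A) ∨ A   [De Morgan]
≡ (¬C ∨ A) ∧ (¬B ∨ ¬C ∨ A) ∧ (¬A ∨ A)   [distribute ∨ over ∧]
≡ ¬C ∨ A   [simplify]

¬C ∨ A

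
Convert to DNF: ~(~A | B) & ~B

A & ~B

~(~A | B) & ~B
⇔ ~~A & ~B & ~B   (De Morgan)
⇔ A & ~B & ~B   (double negation)
⇔ A & ~B   (simplify)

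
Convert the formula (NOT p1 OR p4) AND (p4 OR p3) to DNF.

(NOT p1 AND p3) OR p4

(NOT p1 OR p4) AND (p4 OR p3)
≡ (NOT p1 AND p4) OR (NOT p1 AND p3) OR (p4 AND p4) OR (p4 AND p3)   [distribute AND over OR]
≡ (NOT p1 AND p3) OR p4   [simplify]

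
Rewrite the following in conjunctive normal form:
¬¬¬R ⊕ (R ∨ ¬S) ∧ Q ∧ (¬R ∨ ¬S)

¬¬¬R ⊕ (R ∨ ¬S) ∧ Q ∧ (¬R ∨ ¬S)
= (¬¬¬R ∨ (R ∨ ¬S) ∧ Q ∧ (¬R ∨ ¬S)) ∧ ¬(¬¬¬R ∧ (R ∨ ¬S) ∧ Q ∧ (¬R ∨ ¬S))   [expand ⊕]
= (¬R ∨ (R ∨ ¬S) ∧ Q ∧ (¬R ∨ ¬S)) ∧ ¬(¬¬¬R ∧ (R ∨ ¬S) ∧ Q ∧ (¬R ∨ ¬S))   [double negation]
= (¬R ∨ (R ∨ ¬S) ∧ Q ∧ (¬R ∨ ¬S)) ∧ (¬¬¬¬R ∨ ¬(R ∨ ¬S) ∨ ¬Q ∨ ¬(¬R ∨ ¬S))   [De Morgan]
= (¬R ∨ (R ∨ ¬S) ∧ Q ∧ (¬R ∨ ¬S)) ∧ (¬¬R ∨ ¬(R ∨ ¬S) ∨ ¬Q ∨ ¬(¬R ∨ ¬S))   [double negation]
= (¬R ∨ (R ∨ ¬S) ∧ Q ∧ (¬R ∨ ¬S)) ∧ (R ∨ ¬(R ∨ ¬S) ∨ ¬Q ∨ ¬(¬R ∨ ¬S))   [double negation]
= (¬R ∨ (R ∨ ¬S) ∧ Q ∧ (¬R ∨ ¬S)) ∧ (R ∨ ¬R ∧ ¬¬S ∨ ¬Q ∨ ¬(¬R ∨ ¬S))   [De Morgan]
= (¬R ∨ (R ∨ ¬S) ∧ Q ∧ (¬R ∨ ¬S)) ∧ (R ∨ ¬R ∧ S ∨ ¬Q ∨ ¬(¬R ∨ ¬S))   [double negation]
= (¬R ∨ (R ∨ ¬S) ∧ Q ∧ (¬R ∨ ¬S)) ∧ (R ∨ ¬R ∧ S ∨ ¬Q ∨ ¬¬R ∧ ¬¬S)   [De Morgan]
= (¬R ∨ (R ∨ ¬S) ∧ Q ∧ (¬R ∨ ¬S)) ∧ (R ∨ ¬R ∧ S ∨ ¬Q ∨ R ∧ ¬¬S)   [double negation]
= (¬R ∨ (R ∨ ¬S) ∧ Q ∧ (¬R ∨ ¬S)) ∧ (R ∨ ¬R ∧ S ∨ ¬Q ∨ R ∧ S)   [double negation]
= (¬R ∨ R ∨ ¬S) ∧ (¬R ∨ Q) ∧ (¬R ∨ ¬R ∨ ¬S) ∧ (R ∨ ¬R ∨ ¬Q ∨ R) ∧ (R ∨ ¬R ∨ ¬Q ∨ S) ∧ (R ∨ S ∨ ¬Q ∨ R) ∧ (R ∨ S ∨ ¬Q ∨ S)   [distribute ∨ over ∧]
= (¬R ∨ Q) ∧ (¬R ∨ ¬S) ∧ (R ∨ S ∨ ¬Q)   [simplify]

(¬R ∨ Q) ∧ (¬R ∨ ¬S) ∧ (R ∨ S ∨ ¬Q)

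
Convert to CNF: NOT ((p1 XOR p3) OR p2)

NOT ((p1 XOR p3) OR p2)
= NOT (((p1 OR p3) AND NOT (p1 AND p3)) OR p2)   — expand XOR
= NOT ((p1 OR p3) AND NOT (p1 AND p3)) AND NOT p2   — De Morgan
= (NOT (p1 OR p3) OR NOT NOT (p1 AND p3)) AND NOT p2   — De Morgan
= ((NOT p1 AND NOT p3) OR NOT NOT (p1 AND p3)) AND NOT p2   — De Morgan
= ((NOT p1 AND NOT p3) OR (p1 AND p3)) AND NOT p2   — double negation
= (NOT p1 OR p1) AND (NOT p1 OR p3) AND (NOT p3 OR p1) AND (NOT p3 OR p3) AND NOT p2   — distribute OR over AND
= (NOT p1 OR p3) AND (NOT p3 OR p1) AND NOT p2   — simplify

(NOT p1 OR p3) AND (NOT p3 OR p1) AND NOT p2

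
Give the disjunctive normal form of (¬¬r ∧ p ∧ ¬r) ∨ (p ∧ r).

(¬¬r ∧ p ∧ ¬r) ∨ (p ∧ r)
⇔ (r ∧ p ∧ ¬r) ∨ (p ∧ r)   [double negation]
⇔ p ∧ r   [simplify]

p ∧ r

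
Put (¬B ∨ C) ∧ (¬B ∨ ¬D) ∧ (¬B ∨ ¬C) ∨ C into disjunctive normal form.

(¬B ∨ C) ∧ (¬B ∨ ¬D) ∧ (¬B ∨ ¬C) ∨ C
= ¬B ∧ ¬B ∧ ¬B ∨ ¬B ∧ ¬B ∧ ¬C ∨ ¬B ∧ ¬D ∧ ¬B ∨ ¬B ∧ ¬D ∧ ¬C ∨ C ∧ ¬B ∧ ¬B ∨ C ∧ ¬B ∧ ¬C ∨ C ∧ ¬D ∧ ¬B ∨ C ∧ ¬D ∧ ¬C ∨ C   — distribute ∧ over ∨
= ¬B ∨ C   — simplify

¬B ∨ C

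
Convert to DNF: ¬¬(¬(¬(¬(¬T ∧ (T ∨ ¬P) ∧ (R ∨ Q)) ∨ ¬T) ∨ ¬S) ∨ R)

(T ∧ S) ∨ (¬R ∧ ¬Q ∧ S) ∨ (¬T ∧ S) ∨ R

¬¬(¬(¬(¬(¬T ∧ (T ∨ ¬P) ∧ (R ∨ Q)) ∨ ¬T) ∨ ¬S) ∨ R)
⇔ ¬(¬(¬(¬T ∧ (T ∨ ¬P) ∧ (R ∨ Q)) ∨ ¬T) ∨ ¬S) ∨ R   — double negation
⇔ (¬¬(¬(¬T ∧ (T ∨ ¬P) ∧ (R ∨ Q)) ∨ ¬T) ∧ ¬¬S) ∨ R   — De Morgan
⇔ ((¬(¬T ∧ (T ∨ ¬P) ∧ (R ∨ Q)) ∨ ¬T) ∧ ¬¬S) ∨ R   — double negation
⇔ ((¬¬T ∨ ¬(T ∨ ¬P) ∨ ¬(R ∨ Q) ∨ ¬T) ∧ ¬¬S) ∨ R   — De Morgan
⇔ ((T ∨ ¬(T ∨ ¬P) ∨ ¬(R ∨ Q) ∨ ¬T) ∧ ¬¬S) ∨ R   — double negation
⇔ ((T ∨ (¬T ∧ ¬¬P) ∨ ¬(R ∨ Q) ∨ ¬T) ∧ ¬¬S) ∨ R   — De Morgan
⇔ ((T ∨ (¬T ∧ P) ∨ ¬(R ∨ Q) ∨ ¬T) ∧ ¬¬S) ∨ R   — double negation
⇔ ((T ∨ (¬T ∧ P) ∨ (¬R ∧ ¬Q) ∨ ¬T) ∧ ¬¬S) ∨ R   — De Morgan
⇔ ((T ∨ (¬T ∧ P) ∨ (¬R ∧ ¬Q) ∨ ¬T) ∧ S) ∨ R   — double negation
⇔ (T ∧ S) ∨ (¬T ∧ P ∧ S) ∨ (¬R ∧ ¬Q ∧ S) ∨ (¬T ∧ S) ∨ R   — distribute ∧ over ∨
⇔ (T ∧ S) ∨ (¬R ∧ ¬Q ∧ S) ∨ (¬T ∧ S) ∨ R   — simplify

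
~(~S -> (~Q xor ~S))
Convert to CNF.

~(~S -> (~Q xor ~S))
= ~(~~S | (~Q xor ~S))   (eliminate ->)
= ~(~~S | ((~Q | ~S) & ~(~Q & ~S)))   (expand xor)
= ~~~S & ~((~Q | ~S) & ~(~Q & ~S))   (De Morgan)
= ~S & ~((~Q | ~S) & ~(~Q & ~S))   (double negation)
= ~S & (~(~Q | ~S) | ~~(~Q & ~S))   (De Morgan)
= ~S & ((~~Q & ~~S) | ~~(~Q & ~S))   (De Morgan)
= ~S & ((Q & ~~S) | ~~(~Q & ~S))   (double negation)
= ~S & ((Q & S) | ~~(~Q & ~S))   (double negation)
= ~S & ((Q & S) | (~Q & ~S))   (double negation)
= ~S & (Q | ~Q) & (Q | ~S) & (S | ~Q) & (S | ~S)   (distribute | over &)
= ~S & (S | ~Q)   (simplify)

~S & (S | ~Q)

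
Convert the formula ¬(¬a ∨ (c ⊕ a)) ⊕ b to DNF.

¬(¬a ∨ (c ⊕ a)) ⊕ b
= (¬(¬a ∨ (c ⊕ a)) ∧ ¬b) ∨ (¬¬(¬a ∨ (c ⊕ a)) ∧ b)   — expand ⊕
= (¬(¬a ∨ (c ∧ ¬a) ∨ (¬c ∧ a)) ∧ ¬b) ∨ (¬¬(¬a ∨ (c ⊕ a)) ∧ b)   — expand ⊕
= (¬(¬a ∨ (c ∧ ¬a) ∨ (¬c ∧ a)) ∧ ¬b) ∨ (¬¬(¬a ∨ (c ∧ ¬a) ∨ (¬c ∧ a)) ∧ b)   — expand ⊕
= (¬¬a ∧ ¬(c ∧ ¬a) ∧ ¬(¬c ∧ a) ∧ ¬b) ∨ (¬¬(¬a ∨ (c ∧ ¬a) ∨ (¬c ∧ a)) ∧ b)   — De Morgan
= (a ∧ ¬(c ∧ ¬a) ∧ ¬(¬c ∧ a) ∧ ¬b) ∨ (¬¬(¬a ∨ (c ∧ ¬a) ∨ (¬c ∧ a)) ∧ b)   — double negation
= (a ∧ (¬c ∨ ¬¬a) ∧ ¬(¬c ∧ a) ∧ ¬b) ∨ (¬¬(¬a ∨ (c ∧ ¬a) ∨ (¬c ∧ a)) ∧ b)   — De Morgan
= (a ∧ (¬c ∨ a) ∧ ¬(¬c ∧ a) ∧ ¬b) ∨ (¬¬(¬a ∨ (c ∧ ¬a) ∨ (¬c ∧ a)) ∧ b)   — double negation
= (a ∧ (¬c ∨ a) ∧ (¬¬c ∨ ¬a) ∧ ¬b) ∨ (¬¬(¬a ∨ (c ∧ ¬a) ∨ (¬c ∧ a)) ∧ b)   — De Morgan
= (a ∧ (¬c ∨ a) ∧ (c ∨ ¬a) ∧ ¬b) ∨ (¬¬(¬a ∨ (c ∧ ¬a) ∨ (¬c ∧ a)) ∧ b)   — double negation
= (a ∧ (¬c ∨ a) ∧ (c ∨ ¬a) ∧ ¬b) ∨ ((¬a ∨ (c ∧ ¬a) ∨ (¬c ∧ a)) ∧ b)   — double negation
= (a ∧ ¬c ∧ c ∧ ¬b) ∨ (a ∧ ¬c ∧ ¬a ∧ ¬b) ∨ (a ∧ a ∧ c ∧ ¬b) ∨ (a ∧ a ∧ ¬a ∧ ¬b) ∨ (¬a ∧ b) ∨ (c ∧ ¬a ∧ b) ∨ (¬c ∧ a ∧ b)   — distribute ∧ over ∨
= (a ∧ c ∧ ¬b) ∨ (¬a ∧ b) ∨ (¬c ∧ a ∧ b)   — simplify

(a ∧ c ∧ ¬b) ∨ (¬a ∧ b) ∨ (¬c ∧ a ∧ b)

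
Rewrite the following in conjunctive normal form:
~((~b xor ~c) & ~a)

~((~b xor ~c) & ~a)
≡ ~((~b | ~c) & ~(~b & ~c) & ~a)   [expand xor]
≡ ~(~b | ~c) | ~~(~b & ~c) | ~~a   [De Morgan]
≡ (~~b & ~~c) | ~~(~b & ~c) | ~~a   [De Morgan]
≡ (b & ~~c) | ~~(~b & ~c) | ~~a   [double negation]
≡ (b & c) | ~~(~b & ~c) | ~~a   [double negation]
≡ (b & c) | (~b & ~c) | ~~a   [double negation]
≡ (b & c) | (~b & ~c) | a   [double negation]
≡ (b | ~b | a) & (b | ~c | a) & (c | ~b | a) & (c | ~c | a)   [distribute | over &]
≡ (b | ~c | a) & (c | ~b | a)   [simplify]

(b | ~c | a) & (c | ~b | a)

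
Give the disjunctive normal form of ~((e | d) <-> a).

~((e | d) <-> a)
≡ ~(((e | d) -> a) & (a -> (e | d)))   — eliminate <->
≡ ~((~(e | d) | a) & (a -> (e | d)))   — eliminate ->
≡ ~((~(e | d) | a) & (~a | e | d))   — eliminate ->
≡ ~(~(e | d) | a) | ~(~a | e | d)   — De Morgan
≡ (~~(e | d) & ~a) | ~(~a | e | d)   — De Morgan
≡ ((e | d) & ~a) | ~(~a | e | d)   — double negation
≡ ((e | d) & ~a) | (~~a & ~e & ~d)   — De Morgan
≡ ((e | d) & ~a) | (a & ~e & ~d)   — double negation
≡ (e & ~a) | (d & ~a) | (a & ~e & ~d)   — distribute & over |

(e & ~a) | (d & ~a) | (a & ~e & ~d)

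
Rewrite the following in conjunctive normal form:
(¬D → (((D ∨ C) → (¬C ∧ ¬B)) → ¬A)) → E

(¬D ∨ E) ∧ (¬C ∨ E) ∧ (A ∨ E)

(¬D → (((D ∨ C) → (¬C ∧ ¬B)) → ¬A)) → E
⇔ ¬(¬D → (((D ∨ C) → (¬C ∧ ¬B)) → ¬A)) ∨ E   (eliminate →)
⇔ ¬(¬¬D ∨ (((D ∨ C) → (¬C ∧ ¬B)) → ¬A)) ∨ E   (eliminate →)
⇔ ¬(¬¬D ∨ ¬((D ∨ C) → (¬C ∧ ¬B)) ∨ ¬A) ∨ E   (eliminate →)
⇔ ¬(¬¬D ∨ ¬(¬(D ∨ C) ∨ (¬C ∧ ¬B)) ∨ ¬A) ∨ E   (eliminate →)
⇔ (¬¬¬D ∧ ¬¬(¬(D ∨ C) ∨ (¬C ∧ ¬B)) ∧ ¬¬A) ∨ E   (De Morgan)
⇔ (¬D ∧ ¬¬(¬(D ∨ C) ∨ (¬C ∧ ¬B)) ∧ ¬¬A) ∨ E   (double negation)
⇔ (¬D ∧ (¬(D ∨ C) ∨ (¬C ∧ ¬B)) ∧ ¬¬A) ∨ E   (double negation)
⇔ (¬D ∧ ((¬D ∧ ¬C) ∨ (¬C ∧ ¬B)) ∧ ¬¬A) ∨ E   (De Morgan)
⇔ (¬D ∧ ((¬D ∧ ¬C) ∨ (¬C ∧ ¬B)) ∧ A) ∨ E   (double negation)
⇔ (¬D ∨ E) ∧ (¬D ∨ ¬C ∨ E) ∧ (¬D ∨ ¬B ∨ E) ∧ (¬C ∨ ¬C ∨ E) ∧ (¬C ∨ ¬B ∨ E) ∧ (A ∨ E)   (distribute ∨ over ∧)
⇔ (¬D ∨ E) ∧ (¬C ∨ E) ∧ (A ∨ E)   (simplify)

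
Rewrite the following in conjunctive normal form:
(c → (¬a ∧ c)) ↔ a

(c ∨ a) ∧ (a ∨ ¬c) ∧ (¬a ∨ ¬c)

(c → (¬a ∧ c)) ↔ a
≡ ((c → (¬a ∧ c)) → a) ∧ (a → (c → (¬a ∧ c)))   — eliminate ↔
≡ (¬(c → (¬a ∧ c)) ∨ a) ∧ (a → (c → (¬a ∧ c)))   — eliminate →
≡ (¬(¬c ∨ (¬a ∧ c)) ∨ a) ∧ (a → (c → (¬a ∧ c)))   — eliminate →
≡ (¬(¬c ∨ (¬a ∧ c)) ∨ a) ∧ (¬a ∨ (c → (¬a ∧ c)))   — eliminate →
≡ (¬(¬c ∨ (¬a ∧ c)) ∨ a) ∧ (¬a ∨ ¬c ∨ (¬a ∧ c))   — eliminate →
≡ ((¬¬c ∧ ¬(¬a ∧ c)) ∨ a) ∧ (¬a ∨ ¬c ∨ (¬a ∧ c))   — De Morgan
≡ ((c ∧ ¬(¬a ∧ c)) ∨ a) ∧ (¬a ∨ ¬c ∨ (¬a ∧ c))   — double negation
≡ ((c ∧ (¬¬a ∨ ¬c)) ∨ a) ∧ (¬a ∨ ¬c ∨ (¬a ∧ c))   — De Morgan
≡ ((c ∧ (a ∨ ¬c)) ∨ a) ∧ (¬a ∨ ¬c ∨ (¬a ∧ c))   — double negation
≡ (c ∨ a) ∧ (a ∨ ¬c ∨ a) ∧ (¬a ∨ ¬c ∨ ¬a) ∧ (¬a ∨ ¬c ∨ c)   — distribute ∨ over ∧
≡ (c ∨ a) ∧ (a ∨ ¬c) ∧ (¬a ∨ ¬c)   — simplify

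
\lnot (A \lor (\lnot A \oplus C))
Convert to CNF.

\lnot A \land (A \lor C)

\lnot (A \lor (\lnot A \oplus C))
≡ \lnot (A \lor ((\lnot A \lor C) \land \lnot (\lnot A \land C)))   [expand \oplus]
≡ \lnot A \land \lnot ((\lnot A \lor C) \land \lnot (\lnot A \land C))   [De Morgan]
≡ \lnot A \land (\lnot (\lnot A \lor C) \lor \lnot \lnot (\lnot A \land C))   [De Morgan]
≡ \lnot A \land ((\lnot \lnot A \land \lnot C) \lor \lnot \lnot (\lnot A \land C))   [De Morgan]
≡ \lnot A \land ((A \land \lnot C) \lor \lnot \lnot (\lnot A \land C))   [double negation]
≡ \lnot A \land ((A \land \lnot C) \lor (\lnot A \land C))   [double negation]
≡ \lnot A \land (A \lor \lnot A) \land (A \lor C) \land (\lnot C \lor \lnot A) \land (\lnot C \lor C)   [distribute \lor over \land]
≡ \lnot A \land (A \lor C)   [simplify]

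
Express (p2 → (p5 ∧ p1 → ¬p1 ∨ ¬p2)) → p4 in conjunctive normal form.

(p2 → (p5 ∧ p1 → ¬p1 ∨ ¬p2)) → p4
⇔ ¬(p2 → (p5 ∧ p1 → ¬p1 ∨ ¬p2)) ∨ p4
⇔ ¬(¬p2 ∨ (p5 ∧ p1 → ¬p1 ∨ ¬p2)) ∨ p4
⇔ ¬(¬p2 ∨ ¬(p5 ∧ p1) ∨ ¬p1 ∨ ¬p2) ∨ p4
⇔ ¬¬p2 ∧ ¬¬(p5 ∧ p1) ∧ ¬¬p1 ∧ ¬¬p2 ∨ p4
⇔ p2 ∧ ¬¬(p5 ∧ p1) ∧ ¬¬p1 ∧ ¬¬p2 ∨ p4
⇔ p2 ∧ p5 ∧ p1 ∧ ¬¬p1 ∧ ¬¬p2 ∨ p4
⇔ p2 ∧ p5 ∧ p1 ∧ p1 ∧ ¬¬p2 ∨ p4
⇔ p2 ∧ p5 ∧ p1 ∧ p1 ∧ p2 ∨ p4
⇔ (p2 ∨ p4) ∧ (p5 ∨ p4) ∧ (p1 ∨ p4) ∧ (p1 ∨ p4) ∧ (p2 ∨ p4)
⇔ (p2 ∨ p4) ∧ (p5 ∨ p4) ∧ (p1 ∨ p4)

(p2 ∨ p4) ∧ (p5 ∨ p4) ∧ (p1 ∨ p4)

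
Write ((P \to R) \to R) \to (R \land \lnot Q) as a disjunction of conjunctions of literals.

(\lnot P \land \lnot R) \lor (R \land \lnot Q)

((P \to R) \to R) \to (R \land \lnot Q)
= \lnot ((P \to R) \to R) \lor (R \land \lnot Q)   [eliminate \to]
= \lnot (\lnot (P \to R) \lor R) \lor (R \land \lnot Q)   [eliminate \to]
= \lnot (\lnot (\lnot P \lor R) \lor R) \lor (R \land \lnot Q)   [eliminate \to]
= (\lnot \lnot (\lnot P \lor R) \land \lnot R) \lor (R \land \lnot Q)   [De Morgan]
= ((\lnot P \lor R) \land \lnot R) \lor (R \land \lnot Q)   [double negation]
= (\lnot P \land \lnot R) \lor (R \land \lnot R) \lor (R \land \lnot Q)   [distribute \land over \lor]
= (\lnot P \land \lnot R) \lor (R \land \lnot Q)   [simplify]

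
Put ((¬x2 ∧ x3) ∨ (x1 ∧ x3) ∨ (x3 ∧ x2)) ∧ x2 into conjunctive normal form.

((¬x2 ∧ x3) ∨ (x1 ∧ x3) ∨ (x3 ∧ x2)) ∧ x2
≡ (¬x2 ∨ x1 ∨ x3) ∧ (¬x2 ∨ x1 ∨ x2) ∧ (¬x2 ∨ x3 ∨ x3) ∧ (¬x2 ∨ x3 ∨ x2) ∧ (x3 ∨ x1 ∨ x3) ∧ (x3 ∨ x1 ∨ x2) ∧ (x3 ∨ x3 ∨ x3) ∧ (x3 ∨ x3 ∨ x2) ∧ x2
≡ x3 ∧ x2

x3 ∧ x2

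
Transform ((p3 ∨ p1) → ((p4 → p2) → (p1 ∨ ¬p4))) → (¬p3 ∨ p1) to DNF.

((p3 ∨ p1) → ((p4 → p2) → (p1 ∨ ¬p4))) → (¬p3 ∨ p1)
= ¬((p3 ∨ p1) → ((p4 → p2) → (p1 ∨ ¬p4))) ∨ ¬p3 ∨ p1   — eliminate →
= ¬(¬(p3 ∨ p1) ∨ ((p4 → p2) → (p1 ∨ ¬p4))) ∨ ¬p3 ∨ p1   — eliminate →
= ¬(¬(p3 ∨ p1) ∨ ¬(p4 → p2) ∨ p1 ∨ ¬p4) ∨ ¬p3 ∨ p1   — eliminate →
= ¬(¬(p3 ∨ p1) ∨ ¬(¬p4 ∨ p2) ∨ p1 ∨ ¬p4) ∨ ¬p3 ∨ p1   — eliminate →
= (¬¬(p3 ∨ p1) ∧ ¬¬(¬p4 ∨ p2) ∧ ¬p1 ∧ ¬¬p4) ∨ ¬p3 ∨ p1   — De Morgan
= ((p3 ∨ p1) ∧ ¬¬(¬p4 ∨ p2) ∧ ¬p1 ∧ ¬¬p4) ∨ ¬p3 ∨ p1   — double negation
= ((p3 ∨ p1) ∧ (¬p4 ∨ p2) ∧ ¬p1 ∧ ¬¬p4) ∨ ¬p3 ∨ p1   — double negation
= ((p3 ∨ p1) ∧ (¬p4 ∨ p2) ∧ ¬p1 ∧ p4) ∨ ¬p3 ∨ p1   — double negation
= (p3 ∧ ¬p4 ∧ ¬p1 ∧ p4) ∨ (p3 ∧ p2 ∧ ¬p1 ∧ p4) ∨ (p1 ∧ ¬p4 ∧ ¬p1 ∧ p4) ∨ (p1 ∧ p2 ∧ ¬p1 ∧ p4) ∨ ¬p3 ∨ p1   — distribute ∧ over ∨
= (p3 ∧ p2 ∧ ¬p1 ∧ p4) ∨ ¬p3 ∨ p1   — simplify

(p3 ∧ p2 ∧ ¬p1 ∧ p4) ∨ ¬p3 ∨ p1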